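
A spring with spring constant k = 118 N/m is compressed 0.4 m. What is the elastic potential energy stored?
PE = ½kx² = ½×118×0.4² = 9.44 J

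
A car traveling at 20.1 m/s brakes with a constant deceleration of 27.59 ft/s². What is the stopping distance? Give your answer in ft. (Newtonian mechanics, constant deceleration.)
d = v₀² / (2a) (with unit conversion) = 78.81 ft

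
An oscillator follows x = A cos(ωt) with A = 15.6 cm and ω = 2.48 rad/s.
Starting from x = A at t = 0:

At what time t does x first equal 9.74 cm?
cos(ωt) = x/A = 9.74/15.6 = 0.6244
ωt = arccos(0.6244) = 0.8965 rad
t = 0.8965/2.48 = 0.3615 s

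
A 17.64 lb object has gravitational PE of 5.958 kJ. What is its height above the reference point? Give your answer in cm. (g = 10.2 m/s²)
PE = mgh → h = PE/(mg) = 5958 J / (8.001 kg × 10.2 m/s²) = 73 m = 7300.0 cm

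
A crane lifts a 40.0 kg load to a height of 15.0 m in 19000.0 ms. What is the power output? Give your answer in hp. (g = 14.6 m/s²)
W = mgh = 40×14.6×15 = 8760 J
P = W/t = 8760/19 = 461.1 W = 0.6183 hp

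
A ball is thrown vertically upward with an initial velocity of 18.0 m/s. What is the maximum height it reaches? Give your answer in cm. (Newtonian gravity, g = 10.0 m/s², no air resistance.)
h_max = v₀²/(2g) (with unit conversion) = 1620.0 cm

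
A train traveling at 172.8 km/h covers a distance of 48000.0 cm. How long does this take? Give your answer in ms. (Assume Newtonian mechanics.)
t = d/v (with unit conversion) = 10000.0 ms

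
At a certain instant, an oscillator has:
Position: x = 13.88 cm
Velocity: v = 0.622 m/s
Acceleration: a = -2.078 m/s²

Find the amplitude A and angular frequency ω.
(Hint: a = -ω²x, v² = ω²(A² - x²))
a = −ω²x → ω = √(|a|/x) = √(2.078/0.1388) = 3.869 rad/s
v² = ω²(A² − x²) → A = √(x² + v²/ω²) = √(0.1388² + 0.622²/3.869²) = 0.2124 m = 21.24 cm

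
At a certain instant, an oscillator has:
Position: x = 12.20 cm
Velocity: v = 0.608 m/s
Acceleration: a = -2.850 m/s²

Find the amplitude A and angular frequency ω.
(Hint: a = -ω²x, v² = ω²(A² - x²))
a = −ω²x → ω = √(|a|/x) = √(2.85/0.122) = 4.833 rad/s
v² = ω²(A² − x²) → A = √(x² + v²/ω²) = √(0.122² + 0.608²/4.833²) = 0.1752 m = 17.52 cm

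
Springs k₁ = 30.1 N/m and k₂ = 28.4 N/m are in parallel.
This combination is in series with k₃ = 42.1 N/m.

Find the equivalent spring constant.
k₁₂ = k₁ + k₂ = 58.5 N/m (parallel)
1/k_eq = 1/k₁₂ + 1/k₃ → k_eq = 24.48 N/m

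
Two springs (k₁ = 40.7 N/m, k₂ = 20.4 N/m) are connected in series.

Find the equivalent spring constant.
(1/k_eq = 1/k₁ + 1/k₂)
1/k_eq = 1/40.7 + 1/20.4 = 0.07359; k_eq = 13.59 N/m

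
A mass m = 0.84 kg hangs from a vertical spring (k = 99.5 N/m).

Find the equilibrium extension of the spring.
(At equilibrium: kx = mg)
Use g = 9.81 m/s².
x_eq = mg/k = 0.84×9.81/99.5 = 0.08282 m = 8.282 cm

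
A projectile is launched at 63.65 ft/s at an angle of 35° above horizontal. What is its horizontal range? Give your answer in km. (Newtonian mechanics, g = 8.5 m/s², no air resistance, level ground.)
R = v₀² sin(2θ) / g (with unit conversion) = 0.04161 km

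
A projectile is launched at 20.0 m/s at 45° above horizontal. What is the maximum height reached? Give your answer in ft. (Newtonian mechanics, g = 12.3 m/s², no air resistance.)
H = v₀²sin²(θ)/(2g) (with unit conversion) = 26.67 ft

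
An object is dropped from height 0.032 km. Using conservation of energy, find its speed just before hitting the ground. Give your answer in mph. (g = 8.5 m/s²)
mgh = ½mv² → v = √(2gh) = √(2×8.5×32) = 23.32 m/s = 52.17 mph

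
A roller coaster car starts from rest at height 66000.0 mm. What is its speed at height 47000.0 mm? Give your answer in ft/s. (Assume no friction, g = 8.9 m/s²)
mgh₁ = ½mv₂² + mgh₂ → v₂ = √(2g(h₁−h₂)) = √(2×8.9×(66−47)) = 18.39 m/s = 60.34 ft/s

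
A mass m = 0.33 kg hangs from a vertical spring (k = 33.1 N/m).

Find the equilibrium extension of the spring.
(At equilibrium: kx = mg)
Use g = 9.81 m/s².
x_eq = mg/k = 0.33×9.81/33.1 = 0.0978 m = 9.78 cm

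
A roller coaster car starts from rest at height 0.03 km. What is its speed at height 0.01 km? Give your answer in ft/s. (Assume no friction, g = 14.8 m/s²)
mgh₁ = ½mv₂² + mgh₂ → v₂ = √(2g(h₁−h₂)) = √(2×14.8×(30−10)) = 24.33 m/s = 79.83 ft/s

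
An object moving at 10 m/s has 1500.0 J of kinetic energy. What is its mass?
KE = ½mv² → m = 2KE/v² = 2×1500.0/10² = 30.0 kg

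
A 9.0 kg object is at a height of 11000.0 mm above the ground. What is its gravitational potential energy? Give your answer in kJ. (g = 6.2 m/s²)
PE = mgh = 9 kg × 6.2 m/s² × 11 m = 613.8 J = 0.6138 kJ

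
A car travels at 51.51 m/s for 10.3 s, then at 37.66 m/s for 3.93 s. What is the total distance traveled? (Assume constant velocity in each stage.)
d₁ = v₁t₁ = 51.51 × 10.3 = 530.553 m
d₂ = v₂t₂ = 37.66 × 3.93 = 148.004 m
d_total = 530.553 + 148.004 = 678.56 m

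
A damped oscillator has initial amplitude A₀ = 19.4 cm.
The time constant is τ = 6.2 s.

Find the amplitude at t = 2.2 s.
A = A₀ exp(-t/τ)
A = A₀ exp(−t/τ) = 19.4×exp(−2.2/6.2) = 13.6 cm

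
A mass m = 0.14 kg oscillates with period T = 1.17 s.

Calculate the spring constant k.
T = 2π√(m/k) → k = m(2π/T)² = 0.14×(2π/1.17)² = 4.038 N/m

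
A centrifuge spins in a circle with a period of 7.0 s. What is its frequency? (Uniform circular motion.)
f = 1/T = 1/7.0 = 0.1429 Hz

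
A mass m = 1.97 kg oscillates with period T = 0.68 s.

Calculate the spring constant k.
T = 2π√(m/k) → k = m(2π/T)² = 1.97×(2π/0.68)² = 168.2 N/m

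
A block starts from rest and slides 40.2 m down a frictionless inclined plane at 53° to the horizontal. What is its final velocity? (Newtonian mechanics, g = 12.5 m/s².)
a = g sin(θ) = 12.5 × sin(53°) = 9.98 m/s²
v = √(2ad) = √(2 × 9.98 × 40.2) = 28.33 m/s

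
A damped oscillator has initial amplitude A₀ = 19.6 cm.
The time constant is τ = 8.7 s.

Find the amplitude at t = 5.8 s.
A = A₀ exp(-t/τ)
A = A₀ exp(−t/τ) = 19.6×exp(−5.8/8.7) = 10.06 cm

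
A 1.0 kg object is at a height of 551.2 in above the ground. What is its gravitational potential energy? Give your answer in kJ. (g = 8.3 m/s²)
PE = mgh = 1 kg × 8.3 m/s² × 14 m = 116.2 J = 0.1162 kJ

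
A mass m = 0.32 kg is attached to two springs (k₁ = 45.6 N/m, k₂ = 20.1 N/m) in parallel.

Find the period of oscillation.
k_eq = k₁+k₂ = 65.7 N/m
T = 2π√(m/k_eq) = 2π√(0.32/65.7) = 0.4385 s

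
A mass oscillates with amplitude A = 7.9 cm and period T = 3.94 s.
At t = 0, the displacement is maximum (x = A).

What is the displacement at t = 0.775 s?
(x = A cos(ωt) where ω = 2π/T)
ω = 2π/T = 2π/3.94 = 1.595 rad/s
x = A cos(ωt) = 7.9×cos(1.595×0.775) = 2.596 cm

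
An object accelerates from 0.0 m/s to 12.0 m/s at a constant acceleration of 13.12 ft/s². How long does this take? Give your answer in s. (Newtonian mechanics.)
t = (v - v₀)/a (with unit conversion) = 3.001 s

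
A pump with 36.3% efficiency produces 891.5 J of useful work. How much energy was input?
W_in = W_out/η = 891.5/0.363 = 2455.9 J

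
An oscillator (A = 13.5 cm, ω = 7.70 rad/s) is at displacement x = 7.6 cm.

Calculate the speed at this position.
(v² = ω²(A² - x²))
v = ω√(A² − x²) = 7.7×√(0.135² − 0.076²) = 0.8591 m/s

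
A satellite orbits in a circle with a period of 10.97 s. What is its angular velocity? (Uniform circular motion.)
ω = 2π/T = 2π/10.97 = 0.5728 rad/s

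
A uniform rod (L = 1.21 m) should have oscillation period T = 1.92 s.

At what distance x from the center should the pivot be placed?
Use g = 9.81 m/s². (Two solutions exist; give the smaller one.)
T = 2π√((L²/12 + x²)/(gx)). Let c = T²g/(4π²) = 0.916.
x² − cx + L²/12 = 0 → x = (c − √(c² − L²/3))/2 = 0.1618 m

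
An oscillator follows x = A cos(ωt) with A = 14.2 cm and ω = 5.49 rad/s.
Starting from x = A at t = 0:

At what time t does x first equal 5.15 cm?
cos(ωt) = x/A = 5.15/14.2 = 0.3627
ωt = arccos(0.3627) = 1.2 rad
t = 1.2/5.49 = 0.2185 s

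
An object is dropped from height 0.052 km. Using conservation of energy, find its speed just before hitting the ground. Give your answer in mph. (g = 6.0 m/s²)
mgh = ½mv² → v = √(2gh) = √(2×6.0×52) = 24.98 m/s = 55.88 mph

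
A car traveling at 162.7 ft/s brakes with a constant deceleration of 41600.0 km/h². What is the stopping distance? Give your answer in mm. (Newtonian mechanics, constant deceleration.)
d = v₀² / (2a) (with unit conversion) = 383100.0 mm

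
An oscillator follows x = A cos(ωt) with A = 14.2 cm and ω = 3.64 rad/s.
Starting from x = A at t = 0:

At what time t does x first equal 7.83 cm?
cos(ωt) = x/A = 7.83/14.2 = 0.5514
ωt = arccos(0.5514) = 0.9867 rad
t = 0.9867/3.64 = 0.2711 s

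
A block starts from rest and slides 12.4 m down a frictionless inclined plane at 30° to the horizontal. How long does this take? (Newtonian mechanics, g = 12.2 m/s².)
a = g sin(θ) = 12.2 × sin(30°) = 6.1 m/s²
t = √(2d/a) = √(2 × 12.4 / 6.1) = 2.02 s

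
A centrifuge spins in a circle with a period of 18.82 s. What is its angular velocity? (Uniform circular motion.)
ω = 2π/T = 2π/18.82 = 0.3339 rad/s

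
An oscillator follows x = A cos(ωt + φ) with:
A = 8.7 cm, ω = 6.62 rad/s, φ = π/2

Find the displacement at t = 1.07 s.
x = A cos(ωt + φ) = 8.7×cos(6.62×1.07 + π/2) = -6.242 cm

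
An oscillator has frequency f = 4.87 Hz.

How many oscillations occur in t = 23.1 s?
n = f×t = 4.87×23.1 = 112.5 oscillations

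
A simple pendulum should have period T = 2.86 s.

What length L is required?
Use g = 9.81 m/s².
T = 2π√(L/g) → L = g(T/2π)² = 9.81×(2.86/2π)² = 2.033 m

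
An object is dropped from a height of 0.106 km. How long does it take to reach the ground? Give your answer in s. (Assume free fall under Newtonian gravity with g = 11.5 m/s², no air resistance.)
t = √(2h/g) (with unit conversion) = 4.294 s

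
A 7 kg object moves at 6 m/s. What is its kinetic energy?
KE = ½mv² = ½×7×6² = 126.0 J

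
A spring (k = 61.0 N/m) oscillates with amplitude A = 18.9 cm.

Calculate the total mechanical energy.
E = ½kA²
E = ½kA² = ½×61.0×(0.189)² = 1.089 J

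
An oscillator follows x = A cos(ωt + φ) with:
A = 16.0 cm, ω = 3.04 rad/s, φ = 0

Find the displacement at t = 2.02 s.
x = A cos(ωt + φ) = 16.0×cos(3.04×2.02 + 0) = 15.84 cm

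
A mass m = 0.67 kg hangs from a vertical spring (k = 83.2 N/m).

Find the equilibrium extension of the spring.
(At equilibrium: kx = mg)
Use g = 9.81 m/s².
x_eq = mg/k = 0.67×9.81/83.2 = 0.079 m = 7.9 cm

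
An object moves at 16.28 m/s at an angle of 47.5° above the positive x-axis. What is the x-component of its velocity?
vₓ = v cos(θ) = 16.28 × cos(47.5°) = 11.0 m/s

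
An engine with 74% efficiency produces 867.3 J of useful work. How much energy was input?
W_in = W_out/η = 867.3/0.74 = 1172.0 J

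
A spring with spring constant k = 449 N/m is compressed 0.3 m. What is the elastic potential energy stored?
PE = ½kx² = ½×449×0.3² = 20.2 J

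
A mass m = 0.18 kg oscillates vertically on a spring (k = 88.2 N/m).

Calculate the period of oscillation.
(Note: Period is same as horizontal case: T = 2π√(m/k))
T = 2π√(m/k) = 2π√(0.18/88.2) = 0.2838 s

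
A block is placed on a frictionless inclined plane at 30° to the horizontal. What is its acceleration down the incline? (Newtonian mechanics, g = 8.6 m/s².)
a = g sin(θ) = 8.6 × sin(30°) = 8.6 × 0.5 = 4.3 m/s²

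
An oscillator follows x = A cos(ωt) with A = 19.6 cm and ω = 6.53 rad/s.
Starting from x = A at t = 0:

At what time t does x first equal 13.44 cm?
cos(ωt) = x/A = 13.44/19.6 = 0.6857
ωt = arccos(0.6857) = 0.8152 rad
t = 0.8152/6.53 = 0.1248 s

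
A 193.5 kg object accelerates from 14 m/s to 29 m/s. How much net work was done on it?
W_net = ΔKE = ½m(v₂² − v₁²) = ½×193.5×(29² − 14²) = 62403.75 J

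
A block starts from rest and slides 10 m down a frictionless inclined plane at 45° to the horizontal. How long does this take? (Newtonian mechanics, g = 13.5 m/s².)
a = g sin(θ) = 13.5 × sin(45°) = 9.55 m/s²
t = √(2d/a) = √(2 × 10 / 9.55) = 1.45 s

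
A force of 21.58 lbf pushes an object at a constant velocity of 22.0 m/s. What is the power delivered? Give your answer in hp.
P = Fv = 95.99 N × 22 m/s = 2112 W = 2.832 hp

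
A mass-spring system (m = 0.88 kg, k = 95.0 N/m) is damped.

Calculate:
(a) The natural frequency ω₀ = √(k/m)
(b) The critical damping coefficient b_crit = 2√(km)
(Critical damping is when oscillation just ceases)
ω₀ = √(k/m) = √(95.0/0.88) = 10.39 rad/s
b_crit = 2√(km) = 2√(95.0×0.88) = 18.29 kg/s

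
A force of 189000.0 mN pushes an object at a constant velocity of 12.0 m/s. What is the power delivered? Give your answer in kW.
P = Fv = 189 N × 12 m/s = 2268 W = 2.268 kW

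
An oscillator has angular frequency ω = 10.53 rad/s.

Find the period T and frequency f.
T = 2π/ω = 2π/10.53 = 0.5967 s; f = ω/2π = 1.676 Hz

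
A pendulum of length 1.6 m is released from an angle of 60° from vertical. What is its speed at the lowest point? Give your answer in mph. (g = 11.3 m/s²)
h = L(1 − cosθ) = 1.6×(1 − cos60°) = 0.8 m
v = √(2gh) = √(2×11.3×0.8) = 4.252 m/s = 9.512 mph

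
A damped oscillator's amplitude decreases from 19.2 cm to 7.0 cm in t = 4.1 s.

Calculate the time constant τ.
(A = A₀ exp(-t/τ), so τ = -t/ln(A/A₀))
A/A₀ = 7.0/19.2 = 0.3646; ln(A/A₀) = -1.009
τ = −t/ln(A/A₀) = −4.1/-1.009 = 4.063 s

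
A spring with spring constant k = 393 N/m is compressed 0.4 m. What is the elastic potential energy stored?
PE = ½kx² = ½×393×0.4² = 31.44 J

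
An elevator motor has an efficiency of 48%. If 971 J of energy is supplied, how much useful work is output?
W_out = η × W_in = 0.48 × 971 = 466.08 J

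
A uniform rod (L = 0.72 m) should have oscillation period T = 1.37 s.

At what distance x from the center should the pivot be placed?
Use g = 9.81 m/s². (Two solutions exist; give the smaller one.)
T = 2π√((L²/12 + x²)/(gx)). Let c = T²g/(4π²) = 0.4664.
x² − cx + L²/12 = 0 → x = (c − √(c² − L²/3))/2 = 0.1275 m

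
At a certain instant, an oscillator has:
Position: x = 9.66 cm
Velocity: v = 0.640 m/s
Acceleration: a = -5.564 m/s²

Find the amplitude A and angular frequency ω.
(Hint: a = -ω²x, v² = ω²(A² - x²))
a = −ω²x → ω = √(|a|/x) = √(5.564/0.0966) = 7.589 rad/s
v² = ω²(A² − x²) → A = √(x² + v²/ω²) = √(0.0966² + 0.64²/7.589²) = 0.1282 m = 12.82 cm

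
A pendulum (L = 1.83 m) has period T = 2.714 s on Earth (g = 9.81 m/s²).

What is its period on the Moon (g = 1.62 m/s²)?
T = 2π√(L/g), so T_moon/T_earth = √(g_earth/g_moon)
T_moon = 2π√(1.83/1.62) = 6.678 s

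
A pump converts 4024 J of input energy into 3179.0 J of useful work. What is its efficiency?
η = W_out/W_in = 3179.0/4024 = 0.79 = 79.0%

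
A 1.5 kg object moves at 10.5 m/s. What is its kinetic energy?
KE = ½mv² = ½×1.5×10.5² = 82.6875 J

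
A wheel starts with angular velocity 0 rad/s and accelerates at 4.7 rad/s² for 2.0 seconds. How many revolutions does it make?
θ = ω₀t + ½αt² = 0×2.0 + ½×4.7×2.0² = 9.4 rad
Revolutions = θ/(2π) = 9.4/(2π) = 1.5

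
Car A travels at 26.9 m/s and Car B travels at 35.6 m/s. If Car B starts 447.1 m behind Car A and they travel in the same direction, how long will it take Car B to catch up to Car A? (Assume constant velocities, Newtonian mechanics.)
Relative speed: v_rel = 35.6 - 26.9 = 8.7 m/s
Time to catch: t = d₀/v_rel = 447.1/8.7 = 51.39 s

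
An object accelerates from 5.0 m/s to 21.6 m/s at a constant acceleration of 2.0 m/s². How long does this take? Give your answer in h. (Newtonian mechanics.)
t = (v - v₀)/a (with unit conversion) = 0.002306 h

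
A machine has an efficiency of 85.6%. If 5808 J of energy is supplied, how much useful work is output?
W_out = η × W_in = 0.856 × 5808 = 4971.6 J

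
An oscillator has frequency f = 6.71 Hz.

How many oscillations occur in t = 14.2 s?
n = f×t = 6.71×14.2 = 95.28 oscillations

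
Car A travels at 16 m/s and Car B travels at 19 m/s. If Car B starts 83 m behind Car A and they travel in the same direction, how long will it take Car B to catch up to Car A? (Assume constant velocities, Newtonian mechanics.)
Relative speed: v_rel = 19 - 16 = 3 m/s
Time to catch: t = d₀/v_rel = 83/3 = 27.67 s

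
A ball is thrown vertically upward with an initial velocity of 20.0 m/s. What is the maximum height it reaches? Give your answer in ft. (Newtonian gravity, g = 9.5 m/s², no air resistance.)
h_max = v₀²/(2g) (with unit conversion) = 69.07 ft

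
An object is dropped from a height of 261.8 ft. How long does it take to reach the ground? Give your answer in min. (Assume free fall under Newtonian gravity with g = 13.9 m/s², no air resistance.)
t = √(2h/g) (with unit conversion) = 0.05647 min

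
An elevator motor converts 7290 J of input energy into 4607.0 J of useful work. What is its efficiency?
η = W_out/W_in = 4607.0/7290 = 0.632 = 63.2%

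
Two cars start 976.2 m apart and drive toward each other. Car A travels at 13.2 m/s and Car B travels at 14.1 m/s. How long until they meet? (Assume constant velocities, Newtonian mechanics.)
Combined speed: v_combined = 13.2 + 14.1 = 27.3 m/s
Time to meet: t = d/27.3 = 976.2/27.3 = 35.76 s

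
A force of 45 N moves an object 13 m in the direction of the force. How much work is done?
W = Fd = 45×13 = 585.0 J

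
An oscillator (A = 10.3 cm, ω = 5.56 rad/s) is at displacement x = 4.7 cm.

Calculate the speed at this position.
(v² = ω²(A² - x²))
v = ω√(A² − x²) = 5.56×√(0.103² − 0.047²) = 0.5096 m/s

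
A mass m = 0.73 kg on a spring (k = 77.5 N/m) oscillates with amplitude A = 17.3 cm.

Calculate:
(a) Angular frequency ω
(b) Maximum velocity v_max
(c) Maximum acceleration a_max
ω = √(k/m) = √(77.5/0.73) = 10.3 rad/s
v_max = ωA = 10.3×0.173 = 1.783 m/s
a_max = ω²A = 10.3²×0.173 = 18.37 m/s²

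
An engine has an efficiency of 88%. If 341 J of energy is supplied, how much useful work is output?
W_out = η × W_in = 0.88 × 341 = 300.08 J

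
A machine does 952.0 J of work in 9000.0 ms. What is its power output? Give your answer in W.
P = W/t = 952 J / 9 s = 105.8 W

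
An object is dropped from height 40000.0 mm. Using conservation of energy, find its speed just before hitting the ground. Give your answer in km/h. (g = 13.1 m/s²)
mgh = ½mv² → v = √(2gh) = √(2×13.1×40) = 32.37 m/s = 116.5 km/h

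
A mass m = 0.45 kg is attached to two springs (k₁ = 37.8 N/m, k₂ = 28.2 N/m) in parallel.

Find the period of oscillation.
k_eq = k₁+k₂ = 66 N/m
T = 2π√(m/k_eq) = 2π√(0.45/66) = 0.5188 s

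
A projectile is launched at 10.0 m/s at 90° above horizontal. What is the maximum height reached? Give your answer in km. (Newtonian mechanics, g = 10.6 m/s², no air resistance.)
H = v₀²sin²(θ)/(2g) (with unit conversion) = 0.004717 km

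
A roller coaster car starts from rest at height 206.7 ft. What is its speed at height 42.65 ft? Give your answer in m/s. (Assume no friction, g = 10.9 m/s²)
mgh₁ = ½mv₂² + mgh₂ → v₂ = √(2g(h₁−h₂)) = √(2×10.9×(63−13)) = 33.02 m/s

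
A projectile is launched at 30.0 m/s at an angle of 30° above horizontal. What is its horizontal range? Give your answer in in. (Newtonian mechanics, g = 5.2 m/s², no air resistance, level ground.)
R = v₀² sin(2θ) / g (with unit conversion) = 5901.0 in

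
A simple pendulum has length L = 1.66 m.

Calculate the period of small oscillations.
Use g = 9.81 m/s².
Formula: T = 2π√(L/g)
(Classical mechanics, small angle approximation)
T = 2π√(L/g) = 2π√(1.66/9.81) = 2.585 s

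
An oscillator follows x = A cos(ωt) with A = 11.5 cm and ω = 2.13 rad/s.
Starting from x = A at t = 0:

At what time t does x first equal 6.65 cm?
cos(ωt) = x/A = 6.65/11.5 = 0.5783
ωt = arccos(0.5783) = 0.9542 rad
t = 0.9542/2.13 = 0.448 s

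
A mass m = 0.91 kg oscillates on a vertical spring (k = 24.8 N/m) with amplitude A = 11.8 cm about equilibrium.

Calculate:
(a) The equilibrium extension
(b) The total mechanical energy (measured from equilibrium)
x_eq = mg/k = 0.91×9.81/24.8 = 0.36 m = 36 cm
E = ½kA² = ½×24.8×(0.118)² = 0.1727 J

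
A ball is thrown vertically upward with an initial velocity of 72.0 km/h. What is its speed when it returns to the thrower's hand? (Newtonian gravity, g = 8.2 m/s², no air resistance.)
By conservation of energy, the ball returns at the same speed = 72.0 km/h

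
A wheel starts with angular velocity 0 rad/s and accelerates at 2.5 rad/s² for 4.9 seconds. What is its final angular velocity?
ω = ω₀ + αt = 0 + 2.5 × 4.9 = 12.25 rad/s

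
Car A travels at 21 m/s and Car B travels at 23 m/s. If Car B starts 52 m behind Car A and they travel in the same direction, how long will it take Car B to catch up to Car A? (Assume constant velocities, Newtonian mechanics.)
Relative speed: v_rel = 23 - 21 = 2 m/s
Time to catch: t = d₀/v_rel = 52/2 = 26.0 s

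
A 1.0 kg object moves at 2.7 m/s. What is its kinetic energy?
KE = ½mv² = ½×1.0×2.7² = 3.645 J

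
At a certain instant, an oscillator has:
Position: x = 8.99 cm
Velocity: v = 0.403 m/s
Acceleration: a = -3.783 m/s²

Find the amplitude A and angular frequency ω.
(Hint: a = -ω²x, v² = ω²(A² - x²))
a = −ω²x → ω = √(|a|/x) = √(3.783/0.0899) = 6.487 rad/s
v² = ω²(A² − x²) → A = √(x² + v²/ω²) = √(0.0899² + 0.403²/6.487²) = 0.1093 m = 10.93 cm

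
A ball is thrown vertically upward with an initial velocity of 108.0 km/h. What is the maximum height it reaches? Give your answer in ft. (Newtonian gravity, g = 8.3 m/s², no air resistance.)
h_max = v₀²/(2g) (with unit conversion) = 177.9 ft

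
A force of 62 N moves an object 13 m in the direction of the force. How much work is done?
W = Fd = 62×13 = 806.0 J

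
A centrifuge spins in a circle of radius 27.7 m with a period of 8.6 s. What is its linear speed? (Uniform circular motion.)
v = 2πr/T = 2π×27.7/8.6 = 20.24 m/s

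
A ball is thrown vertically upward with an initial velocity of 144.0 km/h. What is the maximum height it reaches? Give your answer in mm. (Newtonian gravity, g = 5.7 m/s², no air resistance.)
h_max = v₀²/(2g) (with unit conversion) = 140400.0 mm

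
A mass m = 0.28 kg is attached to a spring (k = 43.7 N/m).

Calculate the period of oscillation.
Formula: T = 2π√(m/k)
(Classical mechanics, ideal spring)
T = 2π√(m/k) = 2π√(0.28/43.7) = 0.5029 s; f = 1/T = 1.988 Hz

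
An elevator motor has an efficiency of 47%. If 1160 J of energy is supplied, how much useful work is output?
W_out = η × W_in = 0.47 × 1160 = 545.2 J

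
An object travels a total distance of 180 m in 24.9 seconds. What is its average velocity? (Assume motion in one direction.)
v_avg = Δd / Δt = 180 / 24.9 = 7.23 m/s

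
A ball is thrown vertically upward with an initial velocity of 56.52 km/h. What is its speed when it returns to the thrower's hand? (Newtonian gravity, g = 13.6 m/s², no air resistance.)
By conservation of energy, the ball returns at the same speed = 56.52 km/h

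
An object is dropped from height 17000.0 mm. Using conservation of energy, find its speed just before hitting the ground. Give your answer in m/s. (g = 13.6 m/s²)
mgh = ½mv² → v = √(2gh) = √(2×13.6×17) = 21.5 m/s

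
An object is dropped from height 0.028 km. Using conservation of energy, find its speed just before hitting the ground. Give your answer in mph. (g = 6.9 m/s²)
mgh = ½mv² → v = √(2gh) = √(2×6.9×28) = 19.66 m/s = 43.97 mph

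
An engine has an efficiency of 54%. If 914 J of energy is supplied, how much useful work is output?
W_out = η × W_in = 0.54 × 914 = 493.56 J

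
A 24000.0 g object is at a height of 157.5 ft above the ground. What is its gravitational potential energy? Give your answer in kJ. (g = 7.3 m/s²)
PE = mgh = 24 kg × 7.3 m/s² × 48.01 m = 8411 J = 8.411 kJ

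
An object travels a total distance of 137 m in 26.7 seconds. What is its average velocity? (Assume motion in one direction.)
v_avg = Δd / Δt = 137 / 26.7 = 5.13 m/s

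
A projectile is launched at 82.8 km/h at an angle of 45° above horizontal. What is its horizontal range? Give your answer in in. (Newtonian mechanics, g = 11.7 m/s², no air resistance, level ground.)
R = v₀² sin(2θ) / g (with unit conversion) = 1780.0 in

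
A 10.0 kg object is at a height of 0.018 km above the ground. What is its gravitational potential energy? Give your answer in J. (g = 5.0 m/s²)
PE = mgh = 10 kg × 5.0 m/s² × 18 m = 900 J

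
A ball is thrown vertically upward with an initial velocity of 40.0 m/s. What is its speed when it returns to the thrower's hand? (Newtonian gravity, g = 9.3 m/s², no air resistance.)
By conservation of energy, the ball returns at the same speed = 40.0 m/s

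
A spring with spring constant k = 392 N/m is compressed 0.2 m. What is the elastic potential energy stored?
PE = ½kx² = ½×392×0.2² = 7.84 J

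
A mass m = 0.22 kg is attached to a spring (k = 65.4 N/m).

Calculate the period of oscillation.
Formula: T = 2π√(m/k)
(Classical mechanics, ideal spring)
T = 2π√(m/k) = 2π√(0.22/65.4) = 0.3644 s; f = 1/T = 2.744 Hz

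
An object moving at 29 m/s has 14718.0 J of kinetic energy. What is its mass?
KE = ½mv² → m = 2KE/v² = 2×14718.0/29² = 35.0 kg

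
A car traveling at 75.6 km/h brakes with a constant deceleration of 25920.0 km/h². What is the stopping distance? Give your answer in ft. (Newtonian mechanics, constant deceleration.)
d = v₀² / (2a) (with unit conversion) = 361.7 ft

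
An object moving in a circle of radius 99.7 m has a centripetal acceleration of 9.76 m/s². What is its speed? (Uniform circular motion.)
v = √(a_c × r) = √(9.76 × 99.7) = 31.19 m/s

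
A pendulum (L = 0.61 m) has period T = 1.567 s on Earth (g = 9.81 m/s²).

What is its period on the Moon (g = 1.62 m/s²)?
T = 2π√(L/g), so T_moon/T_earth = √(g_earth/g_moon)
T_moon = 2π√(0.61/1.62) = 3.856 s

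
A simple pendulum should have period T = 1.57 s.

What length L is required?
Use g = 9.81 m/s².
T = 2π√(L/g) → L = g(T/2π)² = 9.81×(1.57/2π)² = 0.6125 m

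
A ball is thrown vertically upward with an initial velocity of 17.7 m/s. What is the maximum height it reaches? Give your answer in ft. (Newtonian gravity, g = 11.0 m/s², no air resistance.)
h_max = v₀²/(2g) (with unit conversion) = 46.72 ft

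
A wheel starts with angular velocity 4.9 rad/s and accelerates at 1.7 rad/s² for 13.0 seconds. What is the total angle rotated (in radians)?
θ = ω₀t + ½αt² = 4.9×13.0 + ½×1.7×13.0² = 207.35 rad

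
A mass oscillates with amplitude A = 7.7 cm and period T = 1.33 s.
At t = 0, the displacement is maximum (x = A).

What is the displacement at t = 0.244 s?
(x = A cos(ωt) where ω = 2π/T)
ω = 2π/T = 2π/1.33 = 4.724 rad/s
x = A cos(ωt) = 7.7×cos(4.724×0.244) = 3.126 cm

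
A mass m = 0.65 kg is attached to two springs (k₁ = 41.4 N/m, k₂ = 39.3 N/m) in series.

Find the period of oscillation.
k_eq = k₁k₂/(k₁+k₂) = 20.16 N/m
T = 2π√(m/k_eq) = 2π√(0.65/20.16) = 1.128 s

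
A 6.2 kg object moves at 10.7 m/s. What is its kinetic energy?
KE = ½mv² = ½×6.2×10.7² = 354.919 J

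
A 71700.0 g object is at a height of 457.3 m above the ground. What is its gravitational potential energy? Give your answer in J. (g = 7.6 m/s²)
PE = mgh = 71.7 kg × 7.6 m/s² × 457.3 m = 2.492e+05 J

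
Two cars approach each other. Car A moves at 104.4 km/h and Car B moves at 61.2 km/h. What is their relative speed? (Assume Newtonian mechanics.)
v_rel = v_A + v_B = 104.4 + 61.2 = 165.6 km/h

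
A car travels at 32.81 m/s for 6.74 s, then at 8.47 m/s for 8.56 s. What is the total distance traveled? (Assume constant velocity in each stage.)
d₁ = v₁t₁ = 32.81 × 6.74 = 221.139 m
d₂ = v₂t₂ = 8.47 × 8.56 = 72.5032 m
d_total = 221.139 + 72.5032 = 293.64 m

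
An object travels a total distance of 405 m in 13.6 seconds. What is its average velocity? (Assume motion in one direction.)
v_avg = Δd / Δt = 405 / 13.6 = 29.78 m/s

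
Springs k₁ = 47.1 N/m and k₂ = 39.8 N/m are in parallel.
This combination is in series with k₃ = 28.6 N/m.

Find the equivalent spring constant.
k₁₂ = k₁ + k₂ = 86.9 N/m (parallel)
1/k_eq = 1/k₁₂ + 1/k₃ → k_eq = 21.52 N/m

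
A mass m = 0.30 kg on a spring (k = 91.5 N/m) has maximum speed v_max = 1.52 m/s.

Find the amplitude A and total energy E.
½mv²_max = ½kA² → A = v_max√(m/k) = 1.52×√(0.3/91.5) = 0.08703 m = 8.703 cm
E = ½mv²_max = ½×0.3×1.52² = 0.3466 J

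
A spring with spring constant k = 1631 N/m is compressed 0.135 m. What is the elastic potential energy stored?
PE = ½kx² = ½×1631×0.135² = 14.86 J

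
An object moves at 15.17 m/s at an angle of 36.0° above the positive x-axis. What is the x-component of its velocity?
vₓ = v cos(θ) = 15.17 × cos(36.0°) = 12.27 m/s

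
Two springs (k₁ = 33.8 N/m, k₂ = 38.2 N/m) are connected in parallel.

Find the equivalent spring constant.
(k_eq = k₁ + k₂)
k_eq = k₁ + k₂ = 33.8 + 38.2 = 72 N/m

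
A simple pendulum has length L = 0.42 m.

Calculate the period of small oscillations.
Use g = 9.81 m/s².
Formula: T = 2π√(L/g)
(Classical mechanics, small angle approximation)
T = 2π√(L/g) = 2π√(0.42/9.81) = 1.3 s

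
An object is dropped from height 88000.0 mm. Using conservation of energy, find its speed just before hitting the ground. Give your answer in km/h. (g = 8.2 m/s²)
mgh = ½mv² → v = √(2gh) = √(2×8.2×88) = 37.99 m/s = 136.8 km/h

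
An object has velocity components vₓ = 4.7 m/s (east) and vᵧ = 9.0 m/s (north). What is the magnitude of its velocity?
|v| = √(vₓ² + vᵧ²) = √(4.7² + 9.0²) = √(103.09) = 10.15 m/s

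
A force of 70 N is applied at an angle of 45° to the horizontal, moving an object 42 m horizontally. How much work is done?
W = Fd cosθ = 70×42×cos(45°) = 2078.9 J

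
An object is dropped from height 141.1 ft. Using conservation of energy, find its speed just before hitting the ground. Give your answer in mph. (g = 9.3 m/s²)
mgh = ½mv² → v = √(2gh) = √(2×9.3×43.01) = 28.28 m/s = 63.27 mph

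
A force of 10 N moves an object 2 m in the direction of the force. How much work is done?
W = Fd = 10×2 = 20.0 J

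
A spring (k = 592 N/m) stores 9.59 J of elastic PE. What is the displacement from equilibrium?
PE = ½kx² → x = √(2PE/k) = √(2×9.59/592) = 0.18 m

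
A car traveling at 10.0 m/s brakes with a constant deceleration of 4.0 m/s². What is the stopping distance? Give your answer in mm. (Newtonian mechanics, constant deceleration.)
d = v₀² / (2a) (with unit conversion) = 12500.0 mm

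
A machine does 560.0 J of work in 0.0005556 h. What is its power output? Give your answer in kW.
P = W/t = 560 J / 2 s = 280 W = 0.28 kW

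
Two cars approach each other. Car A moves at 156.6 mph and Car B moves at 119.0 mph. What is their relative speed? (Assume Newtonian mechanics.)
v_rel = v_A + v_B = 156.6 + 119.0 = 275.6 mph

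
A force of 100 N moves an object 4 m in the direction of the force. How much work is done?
W = Fd = 100×4 = 400.0 J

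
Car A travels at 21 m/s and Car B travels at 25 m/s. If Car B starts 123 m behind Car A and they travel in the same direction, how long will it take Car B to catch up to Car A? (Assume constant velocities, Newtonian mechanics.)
Relative speed: v_rel = 25 - 21 = 4 m/s
Time to catch: t = d₀/v_rel = 123/4 = 30.75 s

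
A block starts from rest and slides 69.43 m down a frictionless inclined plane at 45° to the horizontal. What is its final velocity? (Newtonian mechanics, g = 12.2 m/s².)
a = g sin(θ) = 12.2 × sin(45°) = 8.63 m/s²
v = √(2ad) = √(2 × 8.63 × 69.43) = 34.61 m/s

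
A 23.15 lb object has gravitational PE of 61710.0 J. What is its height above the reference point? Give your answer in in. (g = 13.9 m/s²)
PE = mgh → h = PE/(mg) = 6.171e+04 J / (10.5 kg × 13.9 m/s²) = 422.8 m = 16650.0 in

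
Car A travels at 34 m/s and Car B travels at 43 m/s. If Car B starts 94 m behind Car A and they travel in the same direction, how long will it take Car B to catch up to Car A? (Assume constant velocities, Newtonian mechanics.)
Relative speed: v_rel = 43 - 34 = 9 m/s
Time to catch: t = d₀/v_rel = 94/9 = 10.44 s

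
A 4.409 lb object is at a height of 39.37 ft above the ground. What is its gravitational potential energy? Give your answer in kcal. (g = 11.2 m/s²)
PE = mgh = 2 kg × 11.2 m/s² × 12 m = 268.8 J = 0.06424 kcal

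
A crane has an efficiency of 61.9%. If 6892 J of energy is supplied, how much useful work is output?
W_out = η × W_in = 0.619 × 6892 = 4266.1 J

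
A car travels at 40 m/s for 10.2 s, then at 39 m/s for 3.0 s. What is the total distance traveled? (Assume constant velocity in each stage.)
d₁ = v₁t₁ = 40 × 10.2 = 408 m
d₂ = v₂t₂ = 39 × 3.0 = 117 m
d_total = 408 + 117 = 525.0 m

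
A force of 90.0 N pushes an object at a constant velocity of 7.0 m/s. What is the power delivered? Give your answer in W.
P = Fv = 90 N × 7 m/s = 630 W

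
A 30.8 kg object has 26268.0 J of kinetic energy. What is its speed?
KE = ½mv² → v = √(2KE/m) = √(2×26268.0/30.8) = 41.3 m/s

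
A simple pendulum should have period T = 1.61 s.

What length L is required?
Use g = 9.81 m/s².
T = 2π√(L/g) → L = g(T/2π)² = 9.81×(1.61/2π)² = 0.6441 m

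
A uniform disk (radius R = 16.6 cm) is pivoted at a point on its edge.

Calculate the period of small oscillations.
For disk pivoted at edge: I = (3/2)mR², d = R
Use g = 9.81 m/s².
I/m = (3/2)R² = 0.04133 m²; d = R = 0.166 m
T = 2π√((3/2)R²/(gR)) = 2π√(3R/(2g)) = 1.001 s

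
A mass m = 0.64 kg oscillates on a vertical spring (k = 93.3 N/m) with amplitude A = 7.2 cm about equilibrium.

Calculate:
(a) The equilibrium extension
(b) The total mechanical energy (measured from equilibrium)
x_eq = mg/k = 0.64×9.81/93.3 = 0.06729 m = 6.729 cm
E = ½kA² = ½×93.3×(0.072)² = 0.2418 J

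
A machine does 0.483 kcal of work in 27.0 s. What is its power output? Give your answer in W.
P = W/t = 2021 J / 27 s = 74.85 W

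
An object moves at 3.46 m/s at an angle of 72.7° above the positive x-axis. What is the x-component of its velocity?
vₓ = v cos(θ) = 3.46 × cos(72.7°) = 1.03 m/s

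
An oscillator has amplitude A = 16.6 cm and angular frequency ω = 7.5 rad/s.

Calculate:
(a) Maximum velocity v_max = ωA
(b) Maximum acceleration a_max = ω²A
v_max = ωA = 7.5×0.166 = 1.245 m/s
a_max = ω²A = 7.5²×0.166 = 9.338 m/s²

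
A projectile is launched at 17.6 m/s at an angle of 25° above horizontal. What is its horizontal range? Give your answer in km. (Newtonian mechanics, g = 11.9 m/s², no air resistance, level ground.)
R = v₀² sin(2θ) / g (with unit conversion) = 0.01994 km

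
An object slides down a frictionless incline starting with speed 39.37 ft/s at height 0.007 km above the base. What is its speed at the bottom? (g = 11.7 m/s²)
½mv₀² + mgh = ½mv² → v = √(v₀² + 2gh) = √(12² + 2×11.7×7) = 17.54 m/s = 57.56 ft/s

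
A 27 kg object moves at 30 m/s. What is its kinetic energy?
KE = ½mv² = ½×27×30² = 12150.0 J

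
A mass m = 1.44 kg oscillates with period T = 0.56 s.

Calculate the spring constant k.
T = 2π√(m/k) → k = m(2π/T)² = 1.44×(2π/0.56)² = 181.3 N/m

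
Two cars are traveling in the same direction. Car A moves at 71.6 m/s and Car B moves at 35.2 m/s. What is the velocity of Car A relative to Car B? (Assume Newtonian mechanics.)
v_rel = v_A - v_B = 71.6 - 35.2 = 36.4 m/s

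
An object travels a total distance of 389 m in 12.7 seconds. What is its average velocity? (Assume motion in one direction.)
v_avg = Δd / Δt = 389 / 12.7 = 30.63 m/s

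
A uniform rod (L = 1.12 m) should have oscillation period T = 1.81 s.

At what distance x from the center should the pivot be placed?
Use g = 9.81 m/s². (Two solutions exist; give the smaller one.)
T = 2π√((L²/12 + x²)/(gx)). Let c = T²g/(4π²) = 0.8141.
x² − cx + L²/12 = 0 → x = (c − √(c² − L²/3))/2 = 0.1598 m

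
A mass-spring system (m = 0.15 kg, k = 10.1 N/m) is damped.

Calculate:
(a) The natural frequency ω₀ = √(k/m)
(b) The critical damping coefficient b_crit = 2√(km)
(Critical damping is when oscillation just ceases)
ω₀ = √(k/m) = √(10.1/0.15) = 8.206 rad/s
b_crit = 2√(km) = 2√(10.1×0.15) = 2.462 kg/s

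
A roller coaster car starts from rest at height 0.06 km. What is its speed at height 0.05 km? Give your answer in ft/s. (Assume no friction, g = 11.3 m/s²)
mgh₁ = ½mv₂² + mgh₂ → v₂ = √(2g(h₁−h₂)) = √(2×11.3×(60−50)) = 15.03 m/s = 49.32 ft/s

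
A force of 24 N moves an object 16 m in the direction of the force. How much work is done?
W = Fd = 24×16 = 384.0 J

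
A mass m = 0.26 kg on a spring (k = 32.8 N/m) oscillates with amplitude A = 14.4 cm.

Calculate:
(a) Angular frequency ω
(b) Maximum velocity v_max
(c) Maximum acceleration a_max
ω = √(k/m) = √(32.8/0.26) = 11.23 rad/s
v_max = ωA = 11.23×0.144 = 1.617 m/s
a_max = ω²A = 11.23²×0.144 = 18.17 m/s²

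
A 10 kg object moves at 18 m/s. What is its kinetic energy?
KE = ½mv² = ½×10×18² = 1620.0 J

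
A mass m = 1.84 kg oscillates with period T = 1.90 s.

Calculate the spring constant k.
T = 2π√(m/k) → k = m(2π/T)² = 1.84×(2π/1.9)² = 20.12 N/m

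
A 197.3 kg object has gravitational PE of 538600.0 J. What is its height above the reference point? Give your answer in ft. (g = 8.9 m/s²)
PE = mgh → h = PE/(mg) = 5.386e+05 J / (197.3 kg × 8.9 m/s²) = 306.7 m = 1006.0 ft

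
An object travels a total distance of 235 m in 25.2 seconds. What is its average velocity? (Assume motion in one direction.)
v_avg = Δd / Δt = 235 / 25.2 = 9.33 m/s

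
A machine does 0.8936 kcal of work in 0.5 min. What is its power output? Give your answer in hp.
P = W/t = 3739 J / 30 s = 124.6 W = 0.1671 hp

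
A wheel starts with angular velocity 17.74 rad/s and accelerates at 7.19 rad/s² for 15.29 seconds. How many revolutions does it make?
θ = ω₀t + ½αt² = 17.74×15.29 + ½×7.19×15.29² = 1111.7 rad
Revolutions = θ/(2π) = 1111.7/(2π) = 176.93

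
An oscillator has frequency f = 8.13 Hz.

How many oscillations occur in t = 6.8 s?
n = f×t = 8.13×6.8 = 55.28 oscillations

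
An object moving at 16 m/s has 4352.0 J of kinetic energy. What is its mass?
KE = ½mv² → m = 2KE/v² = 2×4352.0/16² = 34.0 kg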